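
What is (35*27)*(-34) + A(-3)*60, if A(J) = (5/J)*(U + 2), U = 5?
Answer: -32830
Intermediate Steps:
A(J) = 35/J (A(J) = (5/J)*(5 + 2) = (5/J)*7 = 35/J)
(35*27)*(-34) + A(-3)*60 = (35*27)*(-34) + (35/(-3))*60 = 945*(-34) + (35*(-1/3))*60 = -32130 - 35/3*60 = -32130 - 700 = -32830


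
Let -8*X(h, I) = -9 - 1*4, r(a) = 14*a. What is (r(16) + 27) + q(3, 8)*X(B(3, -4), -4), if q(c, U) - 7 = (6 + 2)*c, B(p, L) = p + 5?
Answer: 2411/8 ≈ 301.38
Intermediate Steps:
B(p, L) = 5 + p
q(c, U) = 7 + 8*c (q(c, U) = 7 + (6 + 2)*c = 7 + 8*c)
X(h, I) = 13/8 (X(h, I) = -(-9 - 1*4)/8 = -(-9 - 4)/8 = -⅛*(-13) = 13/8)
(r(16) + 27) + q(3, 8)*X(B(3, -4), -4) = (14*16 + 27) + (7 + 8*3)*(13/8) = (224 + 27) + (7 + 24)*(13/8) = 251 + 31*(13/8) = 251 + 403/8 = 2411/8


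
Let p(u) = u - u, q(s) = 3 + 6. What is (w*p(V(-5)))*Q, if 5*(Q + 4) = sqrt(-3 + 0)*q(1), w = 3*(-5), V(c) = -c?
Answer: 0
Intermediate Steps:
q(s) = 9
p(u) = 0
w = -15
Q = -4 + 9*I*sqrt(3)/5 (Q = -4 + (sqrt(-3 + 0)*9)/5 = -4 + (sqrt(-3)*9)/5 = -4 + ((I*sqrt(3))*9)/5 = -4 + (9*I*sqrt(3))/5 = -4 + 9*I*sqrt(3)/5 ≈ -4.0 + 3.1177*I)
(w*p(V(-5)))*Q = (-15*0)*(-4 + 9*I*sqrt(3)/5) = 0*(-4 + 9*I*sqrt(3)/5) = 0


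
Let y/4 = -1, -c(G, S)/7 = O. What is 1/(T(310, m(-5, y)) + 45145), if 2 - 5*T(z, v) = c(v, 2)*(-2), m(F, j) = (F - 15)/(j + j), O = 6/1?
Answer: 5/225643 ≈ 2.2159e-5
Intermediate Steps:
O = 6 (O = 6*1 = 6)
c(G, S) = -42 (c(G, S) = -7*6 = -42)
y = -4 (y = 4*(-1) = -4)
m(F, j) = (-15 + F)/(2*j) (m(F, j) = (-15 + F)/((2*j)) = (-15 + F)*(1/(2*j)) = (-15 + F)/(2*j))
T(z, v) = -82/5 (T(z, v) = 2/5 - (-42)*(-2)/5 = 2/5 - 1/5*84 = 2/5 - 84/5 = -82/5)
1/(T(310, m(-5, y)) + 45145) = 1/(-82/5 + 45145) = 1/(225643/5) = 5/225643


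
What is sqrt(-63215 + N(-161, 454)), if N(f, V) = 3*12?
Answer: I*sqrt(63179) ≈ 251.35*I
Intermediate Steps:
N(f, V) = 36
sqrt(-63215 + N(-161, 454)) = sqrt(-63215 + 36) = sqrt(-63179) = I*sqrt(63179)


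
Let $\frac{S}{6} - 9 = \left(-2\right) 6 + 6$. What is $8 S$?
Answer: $144$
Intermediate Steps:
$S = 18$ ($S = 54 + 6 \left(\left(-2\right) 6 + 6\right) = 54 + 6 \left(-12 + 6\right) = 54 + 6 \left(-6\right) = 54 - 36 = 18$)
$8 S = 8 \cdot 18 = 144$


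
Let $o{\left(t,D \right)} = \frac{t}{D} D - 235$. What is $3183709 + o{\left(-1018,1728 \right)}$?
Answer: $3182456$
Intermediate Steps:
$o{\left(t,D \right)} = -235 + t$ ($o{\left(t,D \right)} = t - 235 = -235 + t$)
$3183709 + o{\left(-1018,1728 \right)} = 3183709 - 1253 = 3182456$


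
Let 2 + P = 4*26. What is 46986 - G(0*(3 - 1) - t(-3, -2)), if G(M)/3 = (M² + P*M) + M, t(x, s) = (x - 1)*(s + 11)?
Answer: 31974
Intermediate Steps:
t(x, s) = (-1 + x)*(11 + s)
P = 102 (P = -2 + 4*26 = -2 + 104 = 102)
G(M) = 3*M² + 309*M (G(M) = 3*((M² + 102*M) + M) = 3*(M² + 103*M) = 3*M² + 309*M)
46986 - G(0*(3 - 1) - t(-3, -2)) = 46986 - 3*(0*(3 - 1) - (-11 - 1*(-2) + 11*(-3) - 2*(-3)))*(103 + (0*(3 - 1) - (-11 - 1*(-2) + 11*(-3) - 2*(-3)))) = 46986 - 3*(0*2 - (-11 + 2 - 33 + 6))*(103 + (0*2 - (-11 + 2 - 33 + 6))) = 46986 - 3*(0 - 1*(-36))*(103 + (0 - 1*(-36))) = 46986 - 3*(0 + 36)*(103 + (0 + 36)) = 46986 - 3*36*(103 + 36) = 46986 - 3*36*139 = 46986 - 1*15012 = 46986 - 15012 = 31974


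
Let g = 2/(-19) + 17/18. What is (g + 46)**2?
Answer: 256608361/116964 ≈ 2193.9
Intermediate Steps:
g = 287/342 (g = 2*(-1/19) + 17*(1/18) = -2/19 + 17/18 = 287/342 ≈ 0.83918)
(g + 46)**2 = (287/342 + 46)**2 = (16019/342)**2 = 256608361/116964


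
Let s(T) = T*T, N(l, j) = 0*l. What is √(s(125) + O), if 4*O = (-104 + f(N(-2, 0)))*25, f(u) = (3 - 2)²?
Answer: 5*√2397/2 ≈ 122.40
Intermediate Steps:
N(l, j) = 0
f(u) = 1 (f(u) = 1² = 1)
s(T) = T²
O = -2575/4 (O = ((-104 + 1)*25)/4 = (-103*25)/4 = (¼)*(-2575) = -2575/4 ≈ -643.75)
√(s(125) + O) = √(125² - 2575/4) = √(15625 - 2575/4) = √(59925/4) = 5*√2397/2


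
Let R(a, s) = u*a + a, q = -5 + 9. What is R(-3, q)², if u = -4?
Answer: 81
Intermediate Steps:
q = 4
R(a, s) = -3*a (R(a, s) = -4*a + a = -3*a)
R(-3, q)² = (-3*(-3))² = 9² = 81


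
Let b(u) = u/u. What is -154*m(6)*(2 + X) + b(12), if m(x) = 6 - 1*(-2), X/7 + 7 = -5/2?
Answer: 79465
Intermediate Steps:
b(u) = 1
X = -133/2 (X = -49 + 7*(-5/2) = -49 - 35/2 = -133/2 ≈ -66.500)
m(x) = 8 (m(x) = 6 + 2 = 8)
-154*m(6)*(2 + X) + b(12) = -1232*(2 - 133/2) + 1 = -1232*(-129)/2 + 1 = -154*(-516) + 1 = 79464 + 1 = 79465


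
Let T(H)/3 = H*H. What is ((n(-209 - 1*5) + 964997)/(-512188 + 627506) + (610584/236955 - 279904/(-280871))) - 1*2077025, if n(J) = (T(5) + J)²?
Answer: -2656793627913495953308/1279141617016165 ≈ -2.0770e+6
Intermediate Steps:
T(H) = 3*H² (T(H) = 3*(H*H) = 3*H²)
n(J) = (75 + J)² (n(J) = (3*5² + J)² = (3*25 + J)² = (75 + J)²)
((n(-209 - 1*5) + 964997)/(-512188 + 627506) + (610584/236955 - 279904/(-280871))) - 1*2077025 = (((75 + (-209 - 1*5))² + 964997)/(-512188 + 627506) + (610584/236955 - 279904/(-280871))) - 1*2077025 = (((75 + (-209 - 5))² + 964997)/115318 + (610584*(1/236955) - 279904*(-1/280871))) - 2077025 = (((75 - 214)² + 964997)*(1/115318) + (203528/78985 + 279904/280871)) - 2077025 = (((-139)² + 964997)*(1/115318) + 79273330328/22184595935) - 2077025 = ((19321 + 964997)*(1/115318) + 79273330328/22184595935) - 2077025 = (984318*(1/115318) + 79273330328/22184595935) - 2077025 = (492159/57659 + 79273330328/22184595935) - 2077025 = 15489169504155817/1279141617016165 - 2077025 = -2656793627913495953308/1279141617016165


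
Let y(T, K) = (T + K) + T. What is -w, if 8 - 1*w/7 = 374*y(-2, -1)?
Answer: -13146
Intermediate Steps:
y(T, K) = K + 2*T (y(T, K) = (K + T) + T = K + 2*T)
w = 13146 (w = 56 - 2618*(-1 + 2*(-2)) = 56 - 2618*(-1 - 4) = 56 - 2618*(-5) = 56 - 7*(-1870) = 56 + 13090 = 13146)
-w = -1*13146 = -13146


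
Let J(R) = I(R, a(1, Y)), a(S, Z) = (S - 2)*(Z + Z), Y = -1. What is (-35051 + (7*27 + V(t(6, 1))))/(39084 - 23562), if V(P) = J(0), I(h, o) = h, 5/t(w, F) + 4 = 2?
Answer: -17431/7761 ≈ -2.2460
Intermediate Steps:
a(S, Z) = 2*Z*(-2 + S) (a(S, Z) = (-2 + S)*(2*Z) = 2*Z*(-2 + S))
t(w, F) = -5/2 (t(w, F) = 5/(-4 + 2) = 5/(-2) = 5*(-½) = -5/2)
J(R) = R
V(P) = 0
(-35051 + (7*27 + V(t(6, 1))))/(39084 - 23562) = (-35051 + (7*27 + 0))/(39084 - 23562) = (-35051 + (189 + 0))/15522 = (-35051 + 189)*(1/15522) = -34862*1/15522 = -17431/7761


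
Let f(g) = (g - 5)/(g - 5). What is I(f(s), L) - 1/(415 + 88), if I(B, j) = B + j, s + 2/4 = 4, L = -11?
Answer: -5031/503 ≈ -10.002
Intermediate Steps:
s = 7/2 (s = -½ + 4 = 7/2 ≈ 3.5000)
f(g) = 1 (f(g) = (-5 + g)/(-5 + g) = 1)
I(f(s), L) - 1/(415 + 88) = (1 - 11) - 1/(415 + 88) = -10 - 1/503 = -5031/503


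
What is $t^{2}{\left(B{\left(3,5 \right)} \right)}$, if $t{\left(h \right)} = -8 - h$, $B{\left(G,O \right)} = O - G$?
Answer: $100$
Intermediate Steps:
$t^{2}{\left(B{\left(3,5 \right)} \right)} = \left(-8 - \left(5 - 3\right)\right)^{2} = \left(-8 - 2\right)^{2} = \left(-10\right)^{2} = 100$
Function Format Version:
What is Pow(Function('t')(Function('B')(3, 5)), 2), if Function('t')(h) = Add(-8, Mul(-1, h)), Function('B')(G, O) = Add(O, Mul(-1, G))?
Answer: 100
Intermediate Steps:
Pow(Function('t')(Function('B')(3, 5)), 2) = Pow(Add(-8, Mul(-1, Add(5, Mul(-1, 3)))), 2) = Pow(Add(-8, Mul(-1, Add(5, -3))), 2) = Pow(Add(-8, Mul(-1, 2)), 2) = Pow(Add(-8, -2), 2) = Pow(-10, 2) = 100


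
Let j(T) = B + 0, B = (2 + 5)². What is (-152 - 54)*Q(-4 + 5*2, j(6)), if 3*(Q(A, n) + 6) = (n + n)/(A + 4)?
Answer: 8446/15 ≈ 563.07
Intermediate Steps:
B = 49 (B = 7² = 49)
j(T) = 49 (j(T) = 49 + 0 = 49)
Q(A, n) = -6 + 2*n/(3*(4 + A)) (Q(A, n) = -6 + ((n + n)/(A + 4))/3 = -6 + ((2*n)/(4 + A))/3 = -6 + (2*n/(4 + A))/3 = -6 + 2*n/(3*(4 + A)))
(-152 - 54)*Q(-4 + 5*2, j(6)) = (-152 - 54)*(2*(-36 + 49 - 9*(-4 + 5*2))/(3*(4 + (-4 + 5*2)))) = -412*(-36 + 49 - 9*(-4 + 10))/(3*(4 + (-4 + 10))) = -412*(-36 + 49 - 9*6)/(3*(4 + 6)) = -412*(-36 + 49 - 54)/(3*10) = -412*(-41)/(3*10) = -206*(-41/15) = 8446/15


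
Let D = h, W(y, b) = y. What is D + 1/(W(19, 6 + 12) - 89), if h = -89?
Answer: -6231/70 ≈ -89.014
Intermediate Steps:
D = -89
D + 1/(W(19, 6 + 12) - 89) = -89 + 1/(19 - 89) = -89 + 1/(-70) = -89 - 1/70 = -6231/70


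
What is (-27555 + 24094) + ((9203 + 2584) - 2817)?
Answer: 5509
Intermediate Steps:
(-27555 + 24094) + ((9203 + 2584) - 2817) = -3461 + (11787 - 2817) = -3461 + 8970 = 5509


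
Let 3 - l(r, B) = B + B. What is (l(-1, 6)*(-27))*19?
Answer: 4617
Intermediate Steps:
l(r, B) = 3 - 2*B (l(r, B) = 3 - (B + B) = 3 - 2*B)
(l(-1, 6)*(-27))*19 = ((3 - 2*6)*(-27))*19 = ((3 - 12)*(-27))*19 = -9*(-27)*19 = 243*19 = 4617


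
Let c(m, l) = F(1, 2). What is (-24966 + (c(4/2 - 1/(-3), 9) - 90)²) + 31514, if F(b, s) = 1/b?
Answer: 14469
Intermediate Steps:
c(m, l) = 1 (c(m, l) = 1/1 = 1)
(-24966 + (c(4/2 - 1/(-3), 9) - 90)²) + 31514 = (-24966 + (1 - 90)²) + 31514 = (-24966 + (-89)²) + 31514 = (-24966 + 7921) + 31514 = -17045 + 31514 = 14469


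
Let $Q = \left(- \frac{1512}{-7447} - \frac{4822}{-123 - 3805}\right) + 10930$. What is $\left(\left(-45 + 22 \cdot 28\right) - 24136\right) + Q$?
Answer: $- \frac{184777423295}{14625908} \approx -12634.0$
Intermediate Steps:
$Q = \frac{159882098725}{14625908}$ ($Q = \left(\left(-1512\right) \left(- \frac{1}{7447}\right) - \frac{4822}{-123 - 3805}\right) + 10930 = \left(\frac{1512}{7447} - \frac{4822}{-3928}\right) + 10930 = \left(\frac{1512}{7447} - - \frac{2411}{1964}\right) + 10930 = \left(\frac{1512}{7447} + \frac{2411}{1964}\right) + 10930 = \frac{20924285}{14625908} + 10930 = \frac{159882098725}{14625908} \approx 10931.0$)
$\left(\left(-45 + 22 \cdot 28\right) - 24136\right) + Q = \left(\left(-45 + 22 \cdot 28\right) - 24136\right) + \frac{159882098725}{14625908} = \left(\left(-45 + 616\right) - 24136\right) + \frac{159882098725}{14625908} = \left(571 - 24136\right) + \frac{159882098725}{14625908} = -23565 + \frac{159882098725}{14625908} = - \frac{184777423295}{14625908}$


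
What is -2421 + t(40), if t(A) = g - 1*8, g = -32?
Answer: -2461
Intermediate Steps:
t(A) = -40 (t(A) = -32 - 1*8 = -32 - 8 = -40)
-2421 + t(40) = -2421 - 40 = -2461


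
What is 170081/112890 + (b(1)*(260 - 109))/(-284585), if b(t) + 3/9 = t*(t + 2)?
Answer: 9671408869/6425360130 ≈ 1.5052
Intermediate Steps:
b(t) = -⅓ + t*(2 + t) (b(t) = -⅓ + t*(t + 2) = -⅓ + t*(2 + t))
170081/112890 + (b(1)*(260 - 109))/(-284585) = 170081/112890 + ((-⅓ + 1² + 2*1)*(260 - 109))/(-284585) = 170081*(1/112890) + ((-⅓ + 1 + 2)*151)*(-1/284585) = 170081/112890 + ((8/3)*151)*(-1/284585) = 170081/112890 + (1208/3)*(-1/284585) = 170081/112890 - 1208/853755 = 9671408869/6425360130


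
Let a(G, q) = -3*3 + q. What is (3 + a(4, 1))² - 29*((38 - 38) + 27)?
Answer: -758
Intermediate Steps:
a(G, q) = -9 + q
(3 + a(4, 1))² - 29*((38 - 38) + 27) = (3 + (-9 + 1))² - 29*((38 - 38) + 27) = (3 - 8)² - 29*(0 + 27) = (-5)² - 29*27 = 25 - 783 = -758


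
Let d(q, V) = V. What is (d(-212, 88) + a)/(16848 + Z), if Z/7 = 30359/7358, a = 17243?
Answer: 127521498/124180097 ≈ 1.0269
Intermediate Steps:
Z = 212513/7358 (Z = 7*(30359/7358) = 212513/7358 ≈ 28.882)
(d(-212, 88) + a)/(16848 + Z) = (88 + 17243)/(16848 + 212513/7358) = 17331/(124180097/7358) = 17331*(7358/124180097) = 127521498/124180097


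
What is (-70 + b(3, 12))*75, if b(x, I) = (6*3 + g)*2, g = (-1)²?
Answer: -2400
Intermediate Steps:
g = 1
b(x, I) = 38 (b(x, I) = (6*3 + 1)*2 = (18 + 1)*2 = 19*2 = 38)
(-70 + b(3, 12))*75 = (-70 + 38)*75 = -32*75 = -2400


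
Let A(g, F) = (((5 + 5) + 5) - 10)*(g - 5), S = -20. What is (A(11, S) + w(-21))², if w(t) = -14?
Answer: 256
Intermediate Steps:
A(g, F) = -25 + 5*g (A(g, F) = ((10 + 5) - 10)*(-5 + g) = (15 - 10)*(-5 + g) = 5*(-5 + g) = -25 + 5*g)
(A(11, S) + w(-21))² = ((-25 + 5*11) - 14)² = ((-25 + 55) - 14)² = (30 - 14)² = 16² = 256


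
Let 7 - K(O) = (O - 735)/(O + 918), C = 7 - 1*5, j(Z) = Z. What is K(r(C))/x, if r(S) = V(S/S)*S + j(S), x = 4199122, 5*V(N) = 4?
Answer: 11971/6449851392 ≈ 1.8560e-6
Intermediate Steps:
V(N) = ⅘ (V(N) = (⅕)*4 = ⅘)
C = 2 (C = 7 - 5 = 2)
r(S) = 9*S/5 (r(S) = 4*S/5 + S = 9*S/5)
K(O) = 7 - (-735 + O)/(918 + O) (K(O) = 7 - (O - 735)/(O + 918) = 7 - (-735 + O)/(918 + O))
K(r(C))/x = (3*(2387 + 2*((9/5)*2))/(918 + (9/5)*2))/4199122 = (3*(2387 + 2*(18/5))/(918 + 18/5))*(1/4199122) = (3*(2387 + 36/5)/(4608/5))*(1/4199122) = (3*(5/4608)*(11971/5))*(1/4199122) = (11971/1536)*(1/4199122) = 11971/6449851392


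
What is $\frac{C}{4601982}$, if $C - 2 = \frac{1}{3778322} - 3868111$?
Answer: $- \frac{4871653777699}{5795923278068} \approx -0.84053$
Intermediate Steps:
$C = - \frac{14614961333097}{3778322}$ ($C = 2 + \left(\frac{1}{3778322} - 3868111\right) = 2 - \frac{14614968889741}{3778322} = - \frac{14614961333097}{3778322} \approx -3.8681 \cdot 10^{6}$)
$\frac{C}{4601982} = - \frac{14614961333097}{3778322 \cdot 4601982} = \left(- \frac{14614961333097}{3778322}\right) \frac{1}{4601982} = - \frac{4871653777699}{5795923278068}$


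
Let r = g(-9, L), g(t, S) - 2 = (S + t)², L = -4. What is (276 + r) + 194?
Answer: 641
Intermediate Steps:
g(t, S) = 2 + (S + t)²
r = 171 (r = 2 + (-4 - 9)² = 2 + (-13)² = 2 + 169 = 171)
(276 + r) + 194 = (276 + 171) + 194 = 447 + 194 = 641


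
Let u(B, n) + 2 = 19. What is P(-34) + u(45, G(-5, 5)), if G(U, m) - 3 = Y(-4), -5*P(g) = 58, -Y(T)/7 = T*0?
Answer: 27/5 ≈ 5.4000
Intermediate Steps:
Y(T) = 0 (Y(T) = -7*T*0 = -7*0 = 0)
P(g) = -58/5 (P(g) = -1/5*58 = -58/5)
G(U, m) = 3 (G(U, m) = 3 + 0 = 3)
u(B, n) = 17 (u(B, n) = -2 + 19 = 17)
P(-34) + u(45, G(-5, 5)) = -58/5 + 17 = 27/5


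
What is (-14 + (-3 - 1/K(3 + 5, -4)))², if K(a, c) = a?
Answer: 18769/64 ≈ 293.27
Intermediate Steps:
(-14 + (-3 - 1/K(3 + 5, -4)))² = (-14 + (-3 - 1/(3 + 5)))² = (-14 + (-3 - 1/8))² = (-14 + (-3 - 1*⅛))² = (-14 + (-3 - ⅛))² = (-14 - 25/8)² = (-137/8)² = 18769/64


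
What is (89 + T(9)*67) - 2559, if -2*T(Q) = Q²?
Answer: -10367/2 ≈ -5183.5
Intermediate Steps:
T(Q) = -Q²/2
(89 + T(9)*67) - 2559 = (89 - ½*9²*67) - 2559 = (89 - ½*81*67) - 2559 = (89 - 81/2*67) - 2559 = (89 - 5427/2) - 2559 = -5249/2 - 2559 = -10367/2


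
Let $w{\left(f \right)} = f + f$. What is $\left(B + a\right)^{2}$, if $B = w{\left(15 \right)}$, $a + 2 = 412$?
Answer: $193600$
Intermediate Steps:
$w{\left(f \right)} = 2 f$
$a = 410$ ($a = -2 + 412 = 410$)
$B = 30$ ($B = 2 \cdot 15 = 30$)
$\left(B + a\right)^{2} = \left(30 + 410\right)^{2} = 440^{2} = 193600$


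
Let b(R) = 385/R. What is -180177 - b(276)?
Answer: -49729237/276 ≈ -1.8018e+5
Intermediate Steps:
-180177 - b(276) = -180177 - 385/276 = -49729237/276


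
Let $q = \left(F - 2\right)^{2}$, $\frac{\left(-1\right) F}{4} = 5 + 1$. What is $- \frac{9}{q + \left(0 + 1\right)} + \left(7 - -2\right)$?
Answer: $\frac{6084}{677} \approx 8.9867$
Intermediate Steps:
$F = -24$ ($F = - 4 \left(5 + 1\right) = \left(-4\right) 6 = -24$)
$q = 676$ ($q = \left(-24 - 2\right)^{2} = \left(-26\right)^{2} = 676$)
$- \frac{9}{q + \left(0 + 1\right)} + \left(7 - -2\right) = - \frac{9}{676 + \left(0 + 1\right)} + \left(7 - -2\right) = - \frac{9}{676 + 1} + \left(7 + 2\right) = - \frac{9}{677} + 9 = \frac{6084}{677}$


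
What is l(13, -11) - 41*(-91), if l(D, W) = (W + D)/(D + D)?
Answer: 48504/13 ≈ 3731.1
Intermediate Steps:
l(D, W) = (D + W)/(2*D) (l(D, W) = (D + W)/((2*D)) = (D + W)*(1/(2*D)) = (D + W)/(2*D))
l(13, -11) - 41*(-91) = (½)*(13 - 11)/13 - 41*(-91) = (½)*(1/13)*2 + 3731 = 1/13 + 3731 = 48504/13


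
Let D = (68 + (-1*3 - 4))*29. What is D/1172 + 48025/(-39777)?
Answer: 14080213/46618644 ≈ 0.30203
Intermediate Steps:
D = 1769 (D = (68 + (-3 - 4))*29 = (68 - 7)*29 = 61*29 = 1769)
D/1172 + 48025/(-39777) = 1769/1172 + 48025/(-39777) = 1769*(1/1172) + 48025*(-1/39777) = 1769/1172 - 48025/39777 = 14080213/46618644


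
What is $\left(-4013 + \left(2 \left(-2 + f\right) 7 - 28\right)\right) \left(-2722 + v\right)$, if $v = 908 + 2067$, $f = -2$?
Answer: $-1036541$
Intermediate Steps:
$v = 2975$
$\left(-4013 + \left(2 \left(-2 + f\right) 7 - 28\right)\right) \left(-2722 + v\right) = \left(-4013 + \left(2 \left(-2 - 2\right) 7 - 28\right)\right) \left(-2722 + 2975\right) = \left(-4013 + \left(2 \left(-4\right) 7 - 28\right)\right) 253 = \left(-4013 - 84\right) 253 = \left(-4097\right) 253 = -1036541$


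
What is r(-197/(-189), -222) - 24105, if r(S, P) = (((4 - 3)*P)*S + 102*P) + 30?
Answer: -2957875/63 ≈ -46950.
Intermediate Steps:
r(S, P) = 30 + 102*P + P*S (r(S, P) = ((1*P)*S + 102*P) + 30 = (P*S + 102*P) + 30 = (102*P + P*S) + 30 = 30 + 102*P + P*S)
r(-197/(-189), -222) - 24105 = (30 + 102*(-222) - (-43734)/(-189)) - 24105 = (30 - 22644 - (-43734)*(-1)/189) - 24105 = (30 - 22644 - 222*197/189) - 24105 = (30 - 22644 - 14578/63) - 24105 = -1439260/63 - 24105 = -2957875/63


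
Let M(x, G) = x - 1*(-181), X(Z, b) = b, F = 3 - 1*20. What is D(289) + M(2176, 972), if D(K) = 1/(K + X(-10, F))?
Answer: 641105/272 ≈ 2357.0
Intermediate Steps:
F = -17 (F = 3 - 20 = -17)
D(K) = 1/(-17 + K) (D(K) = 1/(K - 17) = 1/(-17 + K))
M(x, G) = 181 + x (M(x, G) = x + 181 = 181 + x)
D(289) + M(2176, 972) = 1/(-17 + 289) + (181 + 2176) = 1/272 + 2357 = 641105/272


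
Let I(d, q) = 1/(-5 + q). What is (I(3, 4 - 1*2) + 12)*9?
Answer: 105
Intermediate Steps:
(I(3, 4 - 1*2) + 12)*9 = (1/(-5 + (4 - 1*2)) + 12)*9 = (1/(-5 + (4 - 2)) + 12)*9 = (1/(-5 + 2) + 12)*9 = (1/(-3) + 12)*9 = (-⅓ + 12)*9 = (35/3)*9 = 105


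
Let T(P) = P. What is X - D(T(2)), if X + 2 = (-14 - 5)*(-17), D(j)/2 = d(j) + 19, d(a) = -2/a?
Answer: 285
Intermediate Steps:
D(j) = 38 - 4/j (D(j) = 2*(-2/j + 19) = 2*(19 - 2/j) = 38 - 4/j)
X = 321 (X = -2 + (-14 - 5)*(-17) = -2 - 19*(-17) = -2 + 323 = 321)
X - D(T(2)) = 321 - (38 - 4/2) = 321 - (38 - 4*½) = 321 - (38 - 2) = 321 - 1*36 = 321 - 36 = 285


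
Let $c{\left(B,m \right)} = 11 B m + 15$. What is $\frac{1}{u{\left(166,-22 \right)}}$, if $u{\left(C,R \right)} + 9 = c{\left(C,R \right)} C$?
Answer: $- \frac{1}{6666071} \approx -1.5001 \cdot 10^{-7}$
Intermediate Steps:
$c{\left(B,m \right)} = 15 + 11 B m$ ($c{\left(B,m \right)} = 11 B m + 15 = 15 + 11 B m$)
$u{\left(C,R \right)} = -9 + C \left(15 + 11 C R\right)$ ($u{\left(C,R \right)} = -9 + \left(15 + 11 C R\right) C = -9 + C \left(15 + 11 C R\right)$)
$\frac{1}{u{\left(166,-22 \right)}} = \frac{1}{-9 + 166 \left(15 + 11 \cdot 166 \left(-22\right)\right)} = \frac{1}{-9 + 166 \left(15 - 40172\right)} = \frac{1}{-9 + 166 \left(-40157\right)} = \frac{1}{-9 - 6666062} = \frac{1}{-6666071} = - \frac{1}{6666071}$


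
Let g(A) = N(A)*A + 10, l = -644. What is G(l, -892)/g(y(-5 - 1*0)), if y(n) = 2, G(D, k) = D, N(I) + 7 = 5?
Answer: -322/3 ≈ -107.33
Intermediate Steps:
N(I) = -2 (N(I) = -7 + 5 = -2)
g(A) = 10 - 2*A (g(A) = -2*A + 10 = 10 - 2*A)
G(l, -892)/g(y(-5 - 1*0)) = -644/(10 - 2*2) = -644/(10 - 4) = -644/6 = -644*⅙ = -322/3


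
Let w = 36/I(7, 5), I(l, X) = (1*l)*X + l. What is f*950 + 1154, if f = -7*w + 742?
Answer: 700354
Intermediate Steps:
I(l, X) = l + X*l (I(l, X) = l*X + l = X*l + l = l + X*l)
w = 6/7 (w = 36/((7*(1 + 5))) = 36/((7*6)) = 36/42 = 36*(1/42) = 6/7 ≈ 0.85714)
f = 736 (f = -7*6/7 + 742 = -6 + 742 = 736)
f*950 + 1154 = 736*950 + 1154 = 699200 + 1154 = 700354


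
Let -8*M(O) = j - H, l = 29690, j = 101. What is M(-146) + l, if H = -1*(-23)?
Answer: 118721/4 ≈ 29680.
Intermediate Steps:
H = 23
M(O) = -39/4 (M(O) = -(101 - 1*23)/8 = -(101 - 23)/8 = -1/8*78 = -39/4)
M(-146) + l = -39/4 + 29690 = 118721/4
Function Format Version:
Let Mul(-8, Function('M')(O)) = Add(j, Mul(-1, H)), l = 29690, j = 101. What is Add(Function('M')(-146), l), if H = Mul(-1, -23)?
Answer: Rational(118721, 4) ≈ 29680.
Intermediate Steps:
H = 23
Function('M')(O) = Rational(-39, 4) (Function('M')(O) = Mul(Rational(-1, 8), Add(101, Mul(-1, 23))) = Mul(Rational(-1, 8), Add(101, -23)) = Mul(Rational(-1, 8), 78) = Rational(-39, 4))
Add(Function('M')(-146), l) = Add(Rational(-39, 4), 29690) = Rational(118721, 4)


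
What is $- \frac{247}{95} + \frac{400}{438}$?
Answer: $- \frac{1847}{1095} \approx -1.6868$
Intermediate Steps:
$- \frac{247}{95} + \frac{400}{438} = \left(-247\right) \frac{1}{95} + 400 \cdot \frac{1}{438} = - \frac{13}{5} + \frac{200}{219} = - \frac{1847}{1095}$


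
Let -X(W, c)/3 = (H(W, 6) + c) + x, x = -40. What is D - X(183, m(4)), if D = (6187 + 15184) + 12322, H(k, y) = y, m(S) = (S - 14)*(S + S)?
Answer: 33351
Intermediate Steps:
m(S) = 2*S*(-14 + S) (m(S) = (-14 + S)*(2*S) = 2*S*(-14 + S))
D = 33693 (D = 21371 + 12322 = 33693)
X(W, c) = 102 - 3*c (X(W, c) = -3*((6 + c) - 40) = -3*(-34 + c) = 102 - 3*c)
D - X(183, m(4)) = 33693 - (102 - 6*4*(-14 + 4)) = 33693 - (102 - 6*4*(-10)) = 33693 - (102 - 3*(-80)) = 33693 - (102 + 240) = 33693 - 1*342 = 33693 - 342 = 33351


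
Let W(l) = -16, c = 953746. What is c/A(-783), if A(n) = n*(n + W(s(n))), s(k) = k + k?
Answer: 953746/625617 ≈ 1.5245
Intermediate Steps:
s(k) = 2*k
A(n) = n*(-16 + n) (A(n) = n*(n - 16) = n*(-16 + n))
c/A(-783) = 953746/((-783*(-16 - 783))) = 953746/((-783*(-799))) = 953746/625617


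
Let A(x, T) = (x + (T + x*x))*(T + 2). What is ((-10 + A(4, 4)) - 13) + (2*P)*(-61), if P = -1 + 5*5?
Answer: -2807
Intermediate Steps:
A(x, T) = (2 + T)*(T + x + x²) (A(x, T) = (x + (T + x²))*(2 + T) = (T + x + x²)*(2 + T) = (2 + T)*(T + x + x²))
P = 24 (P = -1 + 25 = 24)
((-10 + A(4, 4)) - 13) + (2*P)*(-61) = ((-10 + (4² + 2*4 + 2*4 + 2*4² + 4*4 + 4*4²)) - 13) + (2*24)*(-61) = ((-10 + (16 + 8 + 8 + 2*16 + 16 + 4*16)) - 13) + 48*(-61) = ((-10 + (16 + 8 + 8 + 32 + 16 + 64)) - 13) - 2928 = ((-10 + 144) - 13) - 2928 = (134 - 13) - 2928 = 121 - 2928 = -2807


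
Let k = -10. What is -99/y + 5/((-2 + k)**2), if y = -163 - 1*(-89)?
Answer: 7313/5328 ≈ 1.3726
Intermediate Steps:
y = -74 (y = -163 + 89 = -74)
-99/y + 5/((-2 + k)**2) = -99/(-74) + 5/((-2 - 10)**2) = -99*(-1/74) + 5/((-12)**2) = 99/74 + 5/144 = 7313/5328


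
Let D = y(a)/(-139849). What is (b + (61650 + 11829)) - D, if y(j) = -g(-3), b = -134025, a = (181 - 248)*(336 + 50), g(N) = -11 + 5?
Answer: -8467297548/139849 ≈ -60546.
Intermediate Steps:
g(N) = -6
a = -25862 (a = -67*386 = -25862)
y(j) = 6 (y(j) = -1*(-6) = 6)
D = -6/139849 (D = 6/(-139849) = 6*(-1/139849) = -6/139849 ≈ -4.2903e-5)
(b + (61650 + 11829)) - D = (-134025 + (61650 + 11829)) - 1*(-6/139849) = (-134025 + 73479) + 6/139849 = -60546 + 6/139849 = -8467297548/139849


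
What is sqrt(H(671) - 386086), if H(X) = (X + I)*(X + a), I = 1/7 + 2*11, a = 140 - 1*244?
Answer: sqrt(6926) ≈ 83.223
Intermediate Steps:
a = -104 (a = 140 - 244 = -104)
I = 155/7 (I = 1/7 + 22 = 155/7 ≈ 22.143)
H(X) = (-104 + X)*(155/7 + X) (H(X) = (X + 155/7)*(X - 104) = (155/7 + X)*(-104 + X) = (-104 + X)*(155/7 + X))
sqrt(H(671) - 386086) = sqrt((-16120/7 + 671**2 - 573/7*671) - 386086) = sqrt((-16120/7 + 450241 - 384483/7) - 386086) = sqrt(393012 - 386086) = sqrt(6926)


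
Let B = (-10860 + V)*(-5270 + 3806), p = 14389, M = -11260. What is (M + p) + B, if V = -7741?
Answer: 27234993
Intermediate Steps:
B = 27231864 (B = (-10860 - 7741)*(-5270 + 3806) = -18601*(-1464) = 27231864)
(M + p) + B = (-11260 + 14389) + 27231864 = 3129 + 27231864 = 27234993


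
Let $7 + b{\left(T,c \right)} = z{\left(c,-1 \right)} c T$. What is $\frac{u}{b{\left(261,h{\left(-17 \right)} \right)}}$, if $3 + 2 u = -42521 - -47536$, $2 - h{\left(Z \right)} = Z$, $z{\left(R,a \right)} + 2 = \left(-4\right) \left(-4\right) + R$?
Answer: $\frac{1253}{81820} \approx 0.015314$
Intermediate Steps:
$z{\left(R,a \right)} = 14 + R$ ($z{\left(R,a \right)} = -2 + \left(\left(-4\right) \left(-4\right) + R\right) = -2 + \left(16 + R\right) = 14 + R$)
$h{\left(Z \right)} = 2 - Z$
$u = 2506$ ($u = - \frac{3}{2} + \frac{-42521 - -47536}{2} = - \frac{3}{2} + \frac{-42521 + 47536}{2} = - \frac{3}{2} + \frac{1}{2} \cdot 5015 = - \frac{3}{2} + \frac{5015}{2} = 2506$)
$b{\left(T,c \right)} = -7 + T c \left(14 + c\right)$ ($b{\left(T,c \right)} = -7 + \left(14 + c\right) c T = -7 + c \left(14 + c\right) T = -7 + T c \left(14 + c\right)$)
$\frac{u}{b{\left(261,h{\left(-17 \right)} \right)}} = \frac{2506}{-7 + 261 \left(2 - -17\right) \left(14 + \left(2 - -17\right)\right)} = \frac{2506}{-7 + 261 \left(2 + 17\right) \left(14 + \left(2 + 17\right)\right)} = \frac{2506}{-7 + 261 \cdot 19 \left(14 + 19\right)} = \frac{2506}{-7 + 261 \cdot 19 \cdot 33} = \frac{2506}{-7 + 163647} = \frac{2506}{163640} = 2506 \cdot \frac{1}{163640} = \frac{1253}{81820}$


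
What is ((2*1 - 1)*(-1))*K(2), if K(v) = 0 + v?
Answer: -2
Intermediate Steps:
K(v) = v
((2*1 - 1)*(-1))*K(2) = ((2*1 - 1)*(-1))*2 = ((2 - 1)*(-1))*2 = (1*(-1))*2 = -1*2 = -2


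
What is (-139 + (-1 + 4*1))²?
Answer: 18496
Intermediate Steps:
(-139 + (-1 + 4*1))² = (-139 + (-1 + 4))² = (-139 + 3)² = (-136)² = 18496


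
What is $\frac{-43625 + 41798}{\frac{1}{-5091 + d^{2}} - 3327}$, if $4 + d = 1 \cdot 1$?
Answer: $\frac{9284814}{16907815} \approx 0.54914$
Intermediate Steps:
$d = -3$ ($d = -4 + 1 \cdot 1 = -4 + 1 = -3$)
$\frac{-43625 + 41798}{\frac{1}{-5091 + d^{2}} - 3327} = \frac{-43625 + 41798}{\frac{1}{-5091 + \left(-3\right)^{2}} - 3327} = - \frac{1827}{\frac{1}{-5091 + 9} - 3327} = - \frac{1827}{\frac{1}{-5082} - 3327} = - \frac{1827}{- \frac{1}{5082} - 3327} = - \frac{1827}{- \frac{16907815}{5082}} = \left(-1827\right) \left(- \frac{5082}{16907815}\right) = \frac{9284814}{16907815}$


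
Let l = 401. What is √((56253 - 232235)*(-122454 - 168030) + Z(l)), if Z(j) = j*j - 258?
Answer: √51120115831 ≈ 2.2610e+5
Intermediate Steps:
Z(j) = -258 + j² (Z(j) = j² - 258 = -258 + j²)
√((56253 - 232235)*(-122454 - 168030) + Z(l)) = √((56253 - 232235)*(-122454 - 168030) + (-258 + 401²)) = √(-175982*(-290484) + (-258 + 160801)) = √(51119955288 + 160543) = √51120115831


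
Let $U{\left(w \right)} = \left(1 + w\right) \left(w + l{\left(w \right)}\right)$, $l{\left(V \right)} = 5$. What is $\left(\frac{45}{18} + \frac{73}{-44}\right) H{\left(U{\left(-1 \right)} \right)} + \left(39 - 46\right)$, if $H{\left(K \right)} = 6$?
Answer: $- \frac{43}{22} \approx -1.9545$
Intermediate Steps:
$U{\left(w \right)} = \left(1 + w\right) \left(5 + w\right)$ ($U{\left(w \right)} = \left(1 + w\right) \left(w + 5\right) = \left(1 + w\right) \left(5 + w\right)$)
$\left(\frac{45}{18} + \frac{73}{-44}\right) H{\left(U{\left(-1 \right)} \right)} + \left(39 - 46\right) = \left(\frac{45}{18} + \frac{73}{-44}\right) 6 + \left(39 - 46\right) = \left(45 \cdot \frac{1}{18} + 73 \left(- \frac{1}{44}\right)\right) 6 + \left(39 - 46\right) = \left(\frac{5}{2} - \frac{73}{44}\right) 6 - 7 = \frac{37}{44} \cdot 6 - 7 = \frac{111}{22} - 7 = - \frac{43}{22}$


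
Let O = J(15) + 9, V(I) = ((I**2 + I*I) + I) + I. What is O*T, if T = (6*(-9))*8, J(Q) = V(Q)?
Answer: -211248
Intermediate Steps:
V(I) = 2*I + 2*I**2 (V(I) = ((I**2 + I**2) + I) + I = (2*I**2 + I) + I = (I + 2*I**2) + I = 2*I + 2*I**2)
J(Q) = 2*Q*(1 + Q)
O = 489 (O = 2*15*(1 + 15) + 9 = 2*15*16 + 9 = 480 + 9 = 489)
T = -432 (T = -54*8 = -432)
O*T = 489*(-432) = -211248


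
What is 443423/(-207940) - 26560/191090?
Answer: -9025658747/3973525460 ≈ -2.2715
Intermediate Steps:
443423/(-207940) - 26560/191090 = 443423*(-1/207940) - 26560*1/191090 = -443423/207940 - 2656/19109 = -9025658747/3973525460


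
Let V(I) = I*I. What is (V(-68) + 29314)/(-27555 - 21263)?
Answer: -16969/24409 ≈ -0.69519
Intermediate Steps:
V(I) = I²
(V(-68) + 29314)/(-27555 - 21263) = ((-68)² + 29314)/(-27555 - 21263) = (4624 + 29314)/(-48818) = 33938*(-1/48818) = -16969/24409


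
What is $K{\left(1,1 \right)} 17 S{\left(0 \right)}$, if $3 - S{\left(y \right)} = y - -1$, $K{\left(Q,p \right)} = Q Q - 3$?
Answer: $-68$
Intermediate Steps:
$K{\left(Q,p \right)} = -3 + Q^{2}$ ($K{\left(Q,p \right)} = Q^{2} - 3 = -3 + Q^{2}$)
$S{\left(y \right)} = 2 - y$ ($S{\left(y \right)} = 3 - \left(y - -1\right) = 3 - \left(y + 1\right) = 3 - \left(1 + y\right) = 2 - y$)
$K{\left(1,1 \right)} 17 S{\left(0 \right)} = \left(-3 + 1^{2}\right) 17 \left(2 - 0\right) = \left(-3 + 1\right) 17 \left(2 + 0\right) = \left(-2\right) 17 \cdot 2 = \left(-34\right) 2 = -68$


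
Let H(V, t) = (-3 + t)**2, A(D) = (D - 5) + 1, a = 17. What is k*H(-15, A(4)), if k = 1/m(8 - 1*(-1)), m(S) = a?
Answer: 9/17 ≈ 0.52941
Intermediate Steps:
m(S) = 17
A(D) = -4 + D (A(D) = (-5 + D) + 1 = -4 + D)
k = 1/17 ≈ 0.058824
k*H(-15, A(4)) = (-3 + (-4 + 4))**2/17 = (-3 + 0)**2/17 = (1/17)*(-3)**2 = (1/17)*9 = 9/17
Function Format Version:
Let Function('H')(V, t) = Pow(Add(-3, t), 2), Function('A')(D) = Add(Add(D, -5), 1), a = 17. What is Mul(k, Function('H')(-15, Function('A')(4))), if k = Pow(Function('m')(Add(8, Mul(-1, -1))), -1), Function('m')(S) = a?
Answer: Rational(9, 17) ≈ 0.52941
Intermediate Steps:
Function('m')(S) = 17
Function('A')(D) = Add(-4, D) (Function('A')(D) = Add(Add(-5, D), 1) = Add(-4, D))
k = Rational(1, 17) (k = Pow(17, -1) = Rational(1, 17) ≈ 0.058824)
Mul(k, Function('H')(-15, Function('A')(4))) = Mul(Rational(1, 17), Pow(Add(-3, Add(-4, 4)), 2)) = Mul(Rational(1, 17), Pow(Add(-3, 0), 2)) = Mul(Rational(1, 17), Pow(-3, 2)) = Mul(Rational(1, 17), 9) = Rational(9, 17)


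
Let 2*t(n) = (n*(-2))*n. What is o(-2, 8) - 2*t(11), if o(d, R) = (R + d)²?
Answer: 278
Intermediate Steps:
t(n) = -n² (t(n) = ((n*(-2))*n)/2 = ((-2*n)*n)/2 = (-2*n²)/2 = -n²)
o(-2, 8) - 2*t(11) = (8 - 2)² - (-2)*11² = 6² - (-2)*121 = 36 - 2*(-121) = 36 + 242 = 278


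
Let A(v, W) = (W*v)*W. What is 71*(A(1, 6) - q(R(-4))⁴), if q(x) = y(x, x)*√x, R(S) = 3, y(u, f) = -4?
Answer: -161028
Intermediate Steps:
A(v, W) = v*W²
q(x) = -4*√x
71*(A(1, 6) - q(R(-4))⁴) = 71*(1*6² - (-4*√3)⁴) = 71*(1*36 - 1*2304) = 71*(36 - 2304) = 71*(-2268) = -161028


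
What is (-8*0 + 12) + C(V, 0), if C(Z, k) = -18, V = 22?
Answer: -6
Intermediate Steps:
(-8*0 + 12) + C(V, 0) = (-8*0 + 12) - 18 = (0 + 12) - 18 = 12 - 18 = -6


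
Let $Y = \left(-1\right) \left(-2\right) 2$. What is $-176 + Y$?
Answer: $-172$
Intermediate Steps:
$Y = 4$ ($Y = 2 \cdot 2 = 4$)
$-176 + Y = -176 + 4 = -172$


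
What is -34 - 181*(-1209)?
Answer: 218795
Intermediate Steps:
-34 - 181*(-1209) = -34 + 218829 = 218795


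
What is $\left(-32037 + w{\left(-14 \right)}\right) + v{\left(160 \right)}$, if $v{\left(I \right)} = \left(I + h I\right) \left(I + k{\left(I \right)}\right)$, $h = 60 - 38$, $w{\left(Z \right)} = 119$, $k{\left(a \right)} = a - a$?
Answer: $556882$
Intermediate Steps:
$k{\left(a \right)} = 0$
$h = 22$ ($h = 60 - 38 = 22$)
$v{\left(I \right)} = 23 I^{2}$ ($v{\left(I \right)} = \left(I + 22 I\right) \left(I + 0\right) = 23 I I = 23 I^{2}$)
$\left(-32037 + w{\left(-14 \right)}\right) + v{\left(160 \right)} = \left(-32037 + 119\right) + 23 \cdot 160^{2} = -31918 + 23 \cdot 25600 = -31918 + 588800 = 556882$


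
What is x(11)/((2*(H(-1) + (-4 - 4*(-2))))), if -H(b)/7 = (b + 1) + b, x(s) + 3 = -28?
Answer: -31/22 ≈ -1.4091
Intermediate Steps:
x(s) = -31 (x(s) = -3 - 28 = -31)
H(b) = -7 - 14*b (H(b) = -7*((b + 1) + b) = -7*((1 + b) + b) = -7*(1 + 2*b) = -7 - 14*b)
x(11)/((2*(H(-1) + (-4 - 4*(-2))))) = -31*1/(2*((-7 - 14*(-1)) + (-4 - 4*(-2)))) = -31*1/(2*((-7 + 14) + (-4 + 8))) = -31*1/(2*(7 + 4)) = -31/(2*11) = -31/22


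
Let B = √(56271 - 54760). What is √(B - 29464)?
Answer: √(-29464 + √1511) ≈ 171.54*I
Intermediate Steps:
B = √1511 ≈ 38.872
√(B - 29464) = √(√1511 - 29464) = √(-29464 + √1511)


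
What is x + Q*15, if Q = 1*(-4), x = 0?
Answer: -60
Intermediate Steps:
Q = -4
x + Q*15 = 0 - 4*15 = 0 - 60 = -60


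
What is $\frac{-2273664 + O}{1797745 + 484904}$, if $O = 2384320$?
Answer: $\frac{110656}{2282649} \approx 0.048477$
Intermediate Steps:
$\frac{-2273664 + O}{1797745 + 484904} = \frac{-2273664 + 2384320}{1797745 + 484904} = \frac{110656}{2282649}$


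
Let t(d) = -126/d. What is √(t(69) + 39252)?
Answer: 3*√2307038/23 ≈ 198.12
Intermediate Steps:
√(t(69) + 39252) = √(-126/69 + 39252) = √(-126*1/69 + 39252) = √(-42/23 + 39252) = √(902754/23) = 3*√2307038/23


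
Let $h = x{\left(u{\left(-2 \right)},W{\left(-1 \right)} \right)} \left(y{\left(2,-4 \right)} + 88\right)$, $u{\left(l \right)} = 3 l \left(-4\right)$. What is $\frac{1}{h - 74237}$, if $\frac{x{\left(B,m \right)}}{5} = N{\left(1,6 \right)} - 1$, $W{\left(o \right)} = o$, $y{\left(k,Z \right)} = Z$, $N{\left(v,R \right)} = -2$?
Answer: $- \frac{1}{75497} \approx -1.3246 \cdot 10^{-5}$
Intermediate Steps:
$u{\left(l \right)} = - 12 l$
$x{\left(B,m \right)} = -15$ ($x{\left(B,m \right)} = 5 \left(-2 - 1\right) = 5 \left(-3\right) = -15$)
$h = -1260$ ($h = - 15 \left(-4 + 88\right) = \left(-15\right) 84 = -1260$)
$\frac{1}{h - 74237} = \frac{1}{-1260 - 74237} = \frac{1}{-75497} = - \frac{1}{75497}$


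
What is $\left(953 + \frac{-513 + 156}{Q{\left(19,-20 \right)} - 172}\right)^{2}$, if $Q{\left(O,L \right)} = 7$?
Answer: $\frac{2759821156}{3025} \approx 9.1234 \cdot 10^{5}$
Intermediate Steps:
$\left(953 + \frac{-513 + 156}{Q{\left(19,-20 \right)} - 172}\right)^{2} = \left(953 + \frac{-513 + 156}{7 - 172}\right)^{2} = \left(953 - \frac{357}{-165}\right)^{2} = \left(953 - - \frac{119}{55}\right)^{2} = \left(953 + \frac{119}{55}\right)^{2} = \left(\frac{52534}{55}\right)^{2} = \frac{2759821156}{3025}$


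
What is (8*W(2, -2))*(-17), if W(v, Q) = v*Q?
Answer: 544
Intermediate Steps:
W(v, Q) = Q*v
(8*W(2, -2))*(-17) = (8*(-2*2))*(-17) = (8*(-4))*(-17) = -32*(-17) = 544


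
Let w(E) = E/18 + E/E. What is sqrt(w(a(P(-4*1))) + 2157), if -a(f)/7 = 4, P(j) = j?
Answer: 4*sqrt(1213)/3 ≈ 46.438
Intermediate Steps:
a(f) = -28 (a(f) = -7*4 = -28)
w(E) = 1 + E/18 (w(E) = E*(1/18) + 1 = E/18 + 1 = 1 + E/18)
sqrt(w(a(P(-4*1))) + 2157) = sqrt((1 + (1/18)*(-28)) + 2157) = sqrt((1 - 14/9) + 2157) = sqrt(-5/9 + 2157) = sqrt(19408/9) = 4*sqrt(1213)/3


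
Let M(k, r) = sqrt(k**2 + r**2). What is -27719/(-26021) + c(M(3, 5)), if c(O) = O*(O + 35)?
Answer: 912433/26021 + 35*sqrt(34) ≈ 239.15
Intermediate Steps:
c(O) = O*(35 + O)
-27719/(-26021) + c(M(3, 5)) = -27719/(-26021) + sqrt(3**2 + 5**2)*(35 + sqrt(3**2 + 5**2)) = -27719*(-1/26021) + sqrt(9 + 25)*(35 + sqrt(9 + 25)) = 27719/26021 + sqrt(34)*(35 + sqrt(34))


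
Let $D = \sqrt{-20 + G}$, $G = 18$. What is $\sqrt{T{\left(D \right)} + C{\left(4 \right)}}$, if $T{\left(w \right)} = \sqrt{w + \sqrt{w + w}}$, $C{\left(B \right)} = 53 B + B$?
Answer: $\sqrt{216 + \sqrt{i \sqrt{2} + 2^{\frac{3}{4}} \sqrt{i}}} \approx 14.745 + 0.03101 i$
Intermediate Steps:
$C{\left(B \right)} = 54 B$
$D = i \sqrt{2}$ ($D = \sqrt{-20 + 18} = \sqrt{-2} = i \sqrt{2} \approx 1.4142 i$)
$T{\left(w \right)} = \sqrt{w + \sqrt{2} \sqrt{w}}$ ($T{\left(w \right)} = \sqrt{w + \sqrt{2 w}} = \sqrt{w + \sqrt{2} \sqrt{w}}$)
$\sqrt{T{\left(D \right)} + C{\left(4 \right)}} = \sqrt{\sqrt{i \sqrt{2} + \sqrt{2} \sqrt{i \sqrt{2}}} + 54 \cdot 4} = \sqrt{\sqrt{i \sqrt{2} + \sqrt{2} \sqrt[4]{2} \sqrt{i}} + 216} = \sqrt{\sqrt{i \sqrt{2} + 2^{\frac{3}{4}} \sqrt{i}} + 216} = \sqrt{216 + \sqrt{i \sqrt{2} + 2^{\frac{3}{4}} \sqrt{i}}}$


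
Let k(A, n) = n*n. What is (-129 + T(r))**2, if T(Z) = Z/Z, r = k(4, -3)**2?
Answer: 16384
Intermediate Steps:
k(A, n) = n**2
r = 81 (r = ((-3)**2)**2 = 9**2 = 81)
T(Z) = 1
(-129 + T(r))**2 = (-129 + 1)**2 = (-128)**2 = 16384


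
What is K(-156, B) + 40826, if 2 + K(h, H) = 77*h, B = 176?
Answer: 28812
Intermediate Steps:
K(h, H) = -2 + 77*h
K(-156, B) + 40826 = (-2 + 77*(-156)) + 40826 = (-2 - 12012) + 40826 = -12014 + 40826 = 28812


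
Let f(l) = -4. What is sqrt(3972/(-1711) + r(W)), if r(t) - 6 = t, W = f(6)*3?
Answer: 3*I*sqrt(2706802)/1711 ≈ 2.8847*I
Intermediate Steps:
W = -12 (W = -4*3 = -12)
r(t) = 6 + t
sqrt(3972/(-1711) + r(W)) = sqrt(3972/(-1711) + (6 - 12)) = sqrt(3972*(-1/1711) - 6) = sqrt(-3972/1711 - 6) = sqrt(-14238/1711) = 3*I*sqrt(2706802)/1711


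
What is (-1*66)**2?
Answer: 4356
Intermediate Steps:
(-1*66)**2 = (-66)**2 = 4356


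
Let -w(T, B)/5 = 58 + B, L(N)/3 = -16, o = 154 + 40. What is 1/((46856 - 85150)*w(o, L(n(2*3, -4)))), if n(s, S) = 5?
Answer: 1/1914700 ≈ 5.2227e-7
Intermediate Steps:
o = 194
L(N) = -48 (L(N) = 3*(-16) = -48)
w(T, B) = -290 - 5*B (w(T, B) = -5*(58 + B) = -290 - 5*B)
1/((46856 - 85150)*w(o, L(n(2*3, -4)))) = 1/((46856 - 85150)*(-290 - 5*(-48))) = 1/((-38294)*(-290 + 240)) = -1/38294/(-50) = -1/38294*(-1/50) = 1/1914700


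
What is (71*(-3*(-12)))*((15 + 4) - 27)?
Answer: -20448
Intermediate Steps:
(71*(-3*(-12)))*((15 + 4) - 27) = (71*36)*(19 - 27) = 2556*(-8) = -20448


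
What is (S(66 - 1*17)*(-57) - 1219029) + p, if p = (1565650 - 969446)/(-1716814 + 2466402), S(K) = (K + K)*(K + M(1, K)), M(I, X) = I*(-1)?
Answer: -39812658754/26771 ≈ -1.4872e+6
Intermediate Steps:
M(I, X) = -I
S(K) = 2*K*(-1 + K) (S(K) = (K + K)*(K - 1*1) = (2*K)*(K - 1) = (2*K)*(-1 + K) = 2*K*(-1 + K))
p = 21293/26771 (p = 596204/749588 = 596204*(1/749588) = 21293/26771 ≈ 0.79538)
(S(66 - 1*17)*(-57) - 1219029) + p = ((2*(66 - 1*17)*(-1 + (66 - 1*17)))*(-57) - 1219029) + 21293/26771 = ((2*(66 - 17)*(-1 + (66 - 17)))*(-57) - 1219029) + 21293/26771 = ((2*49*(-1 + 49))*(-57) - 1219029) + 21293/26771 = ((2*49*48)*(-57) - 1219029) + 21293/26771 = (4704*(-57) - 1219029) + 21293/26771 = (-268128 - 1219029) + 21293/26771 = -1487157 + 21293/26771 = -39812658754/26771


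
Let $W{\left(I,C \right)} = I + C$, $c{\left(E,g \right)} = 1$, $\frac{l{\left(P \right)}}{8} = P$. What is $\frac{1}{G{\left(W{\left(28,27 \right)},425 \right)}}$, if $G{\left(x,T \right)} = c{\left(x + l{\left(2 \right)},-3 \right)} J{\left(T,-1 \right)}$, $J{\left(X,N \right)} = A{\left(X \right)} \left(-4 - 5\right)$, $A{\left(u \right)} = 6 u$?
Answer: $- \frac{1}{22950} \approx -4.3573 \cdot 10^{-5}$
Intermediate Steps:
$l{\left(P \right)} = 8 P$
$J{\left(X,N \right)} = - 54 X$ ($J{\left(X,N \right)} = 6 X \left(-4 - 5\right) = 6 X \left(-9\right) = - 54 X$)
$W{\left(I,C \right)} = C + I$
$G{\left(x,T \right)} = - 54 T$ ($G{\left(x,T \right)} = 1 \left(- 54 T\right) = - 54 T$)
$\frac{1}{G{\left(W{\left(28,27 \right)},425 \right)}} = \frac{1}{\left(-54\right) 425} = \frac{1}{-22950} = - \frac{1}{22950}$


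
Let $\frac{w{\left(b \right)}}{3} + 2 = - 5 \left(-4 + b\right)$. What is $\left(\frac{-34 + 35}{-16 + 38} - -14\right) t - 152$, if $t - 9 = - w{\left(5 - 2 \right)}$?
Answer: $-152$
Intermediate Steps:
$w{\left(b \right)} = 54 - 15 b$ ($w{\left(b \right)} = -6 + 3 \left(- 5 \left(-4 + b\right)\right) = -6 + 3 \left(20 - 5 b\right) = -6 - \left(-60 + 15 b\right) = 54 - 15 b$)
$t = 0$ ($t = 9 - \left(54 - 15 \left(5 - 2\right)\right) = 9 - \left(54 - 45\right) = 9 - 9 = 0$)
$\left(\frac{-34 + 35}{-16 + 38} - -14\right) t - 152 = \left(\frac{-34 + 35}{-16 + 38} - -14\right) 0 - 152 = \left(1 \cdot \frac{1}{22} + 14\right) 0 - 152 = \left(\frac{1}{22} + 14\right) 0 - 152 = \frac{309}{22} \cdot 0 - 152 = 0 - 152 = -152$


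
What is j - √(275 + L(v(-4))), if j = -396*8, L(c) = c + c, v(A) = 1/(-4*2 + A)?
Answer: -3168 - √9894/6 ≈ -3184.6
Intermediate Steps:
v(A) = 1/(-8 + A)
L(c) = 2*c
j = -3168
j - √(275 + L(v(-4))) = -3168 - √(275 + 2/(-8 - 4)) = -3168 - √(275 + 2/(-12)) = -3168 - √(275 + 2*(-1/12)) = -3168 - √(275 - ⅙) = -3168 - √(1649/6) = -3168 - √9894/6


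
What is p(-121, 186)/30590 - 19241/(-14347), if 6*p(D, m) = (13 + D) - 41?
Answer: 3529355437/2633248380 ≈ 1.3403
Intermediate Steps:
p(D, m) = -14/3 + D/6 (p(D, m) = ((13 + D) - 41)/6 = (-28 + D)/6 = -14/3 + D/6)
p(-121, 186)/30590 - 19241/(-14347) = (-14/3 + (⅙)*(-121))/30590 - 19241/(-14347) = (-14/3 - 121/6)*(1/30590) - 19241*(-1/14347) = -149/6*1/30590 + 19241/14347 = -149/183540 + 19241/14347 = 3529355437/2633248380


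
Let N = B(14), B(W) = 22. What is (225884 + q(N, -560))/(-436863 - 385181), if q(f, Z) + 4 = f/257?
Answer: -29025591/105632654 ≈ -0.27478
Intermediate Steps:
N = 22
q(f, Z) = -4 + f/257
(225884 + q(N, -560))/(-436863 - 385181) = (225884 + (-4 + (1/257)*22))/(-436863 - 385181) = (225884 + (-4 + 22/257))/(-822044) = (225884 - 1006/257)*(-1/822044) = (58051182/257)*(-1/822044) = -29025591/105632654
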